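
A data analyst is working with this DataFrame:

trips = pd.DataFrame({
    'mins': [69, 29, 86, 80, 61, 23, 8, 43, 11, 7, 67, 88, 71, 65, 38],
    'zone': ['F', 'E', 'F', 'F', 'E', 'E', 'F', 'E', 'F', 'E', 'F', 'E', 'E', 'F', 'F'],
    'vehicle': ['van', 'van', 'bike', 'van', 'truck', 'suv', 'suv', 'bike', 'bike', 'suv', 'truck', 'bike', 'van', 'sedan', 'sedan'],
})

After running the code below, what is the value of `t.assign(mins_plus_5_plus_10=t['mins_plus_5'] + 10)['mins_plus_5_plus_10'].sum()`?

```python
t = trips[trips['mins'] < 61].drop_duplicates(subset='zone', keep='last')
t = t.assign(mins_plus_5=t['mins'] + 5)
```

filter rows where mins < 61:
    mins zone vehicle
1     29    E     van
5     23    E     suv
6      8    F     suv
7     43    E    bike
8     11    F    bike
9      7    E     suv
14    38    F   sedan
drop duplicate zone (keep=last):
    mins zone vehicle
9      7    E     suv
14    38    F   sedan
add column mins_plus_5 = t['mins'] + 5:
    mins zone vehicle  mins_plus_5
9      7    E     suv           12
14    38    F   sedan           43
add column mins_plus_5_plus_10 = t['mins_plus_5'] + 10:
    mins zone vehicle  mins_plus_5  mins_plus_5_plus_10
9      7    E     suv           12                   22
14    38    F   sedan           43                   53
Then the sum of column 'mins_plus_5_plus_10': 75

75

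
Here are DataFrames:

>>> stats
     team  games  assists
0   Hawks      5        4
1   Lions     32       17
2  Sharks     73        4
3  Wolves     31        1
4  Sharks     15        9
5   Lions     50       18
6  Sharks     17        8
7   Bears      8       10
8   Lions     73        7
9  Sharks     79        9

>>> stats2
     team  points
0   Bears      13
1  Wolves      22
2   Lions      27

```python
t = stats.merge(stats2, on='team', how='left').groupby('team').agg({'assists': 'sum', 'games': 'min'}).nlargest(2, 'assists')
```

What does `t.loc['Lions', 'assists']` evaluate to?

42

merge on 'team' (how='left') → 10 rows:
     team  games  assists  points
0   Hawks      5        4     NaN
1   Lions     32       17    27.0
2  Sharks     73        4     NaN
3  Wolves     31        1    22.0
4  Sharks     15        9     NaN
5   Lions     50       18    27.0
6  Sharks     17        8     NaN
7   Bears      8       10    13.0
8   Lions     73        7    27.0
9  Sharks     79        9     NaN
group by team: sum(assists), min(games):
        assists  games
team                  
Bears        10      8
Hawks         4      5
Lions        42     32
Sharks       30     15
Wolves        1     31
take 2 rows with largest assists:
        assists  games
team                  
Lions        42     32
Sharks       30     15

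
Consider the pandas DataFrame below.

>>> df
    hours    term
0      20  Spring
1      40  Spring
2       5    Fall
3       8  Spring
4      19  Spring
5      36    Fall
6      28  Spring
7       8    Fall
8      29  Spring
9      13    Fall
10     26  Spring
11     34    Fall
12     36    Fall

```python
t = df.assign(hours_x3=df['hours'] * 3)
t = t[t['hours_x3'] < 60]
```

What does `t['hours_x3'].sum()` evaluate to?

159

add column hours_x3 = df['hours'] * 3:
    hours    term  hours_x3
0      20  Spring        60
1      40  Spring       120
2       5    Fall        15
3       8  Spring        24
4      19  Spring        57
5      36    Fall       108
6      28  Spring        84
7       8    Fall        24
8      29  Spring        87
9      13    Fall        39
10     26  Spring        78
11     34    Fall       102
12     36    Fall       108
filter rows where hours_x3 < 60:
   hours    term  hours_x3
2      5    Fall        15
3      8  Spring        24
4     19  Spring        57
7      8    Fall        24
9     13    Fall        39
The sum of column 'hours_x3' is 159.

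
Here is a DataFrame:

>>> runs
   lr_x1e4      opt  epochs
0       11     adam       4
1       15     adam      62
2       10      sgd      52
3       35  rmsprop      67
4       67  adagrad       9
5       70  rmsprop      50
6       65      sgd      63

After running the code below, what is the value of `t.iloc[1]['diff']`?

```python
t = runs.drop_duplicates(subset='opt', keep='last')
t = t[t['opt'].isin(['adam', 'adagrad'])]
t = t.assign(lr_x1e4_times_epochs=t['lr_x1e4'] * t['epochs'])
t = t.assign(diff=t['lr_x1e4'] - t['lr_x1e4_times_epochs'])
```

-536

drop duplicate opt (keep=last):
   lr_x1e4      opt  epochs
1       15     adam      62
4       67  adagrad       9
5       70  rmsprop      50
6       65      sgd      63
filter rows where opt in ['adam', 'adagrad']:
   lr_x1e4      opt  epochs
1       15     adam      62
4       67  adagrad       9
add column lr_x1e4_times_epochs = t['lr_x1e4'] * t['epochs']:
   lr_x1e4      opt  epochs  lr_x1e4_times_epochs
1       15     adam      62                   930
4       67  adagrad       9                   603
add column diff = t['lr_x1e4'] - t['lr_x1e4_times_epochs']:
   lr_x1e4      opt  epochs  lr_x1e4_times_epochs  diff
1       15     adam      62                   930  -915
4       67  adagrad       9                   603  -536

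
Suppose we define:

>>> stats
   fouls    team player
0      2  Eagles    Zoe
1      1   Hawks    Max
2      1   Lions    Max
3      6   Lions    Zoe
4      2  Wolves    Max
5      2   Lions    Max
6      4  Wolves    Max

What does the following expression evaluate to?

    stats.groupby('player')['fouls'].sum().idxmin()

group by player, sum of fouls:
player
Max    10
Zoe     8
Name: fouls, dtype: int64
Hence Zoe.

Zoe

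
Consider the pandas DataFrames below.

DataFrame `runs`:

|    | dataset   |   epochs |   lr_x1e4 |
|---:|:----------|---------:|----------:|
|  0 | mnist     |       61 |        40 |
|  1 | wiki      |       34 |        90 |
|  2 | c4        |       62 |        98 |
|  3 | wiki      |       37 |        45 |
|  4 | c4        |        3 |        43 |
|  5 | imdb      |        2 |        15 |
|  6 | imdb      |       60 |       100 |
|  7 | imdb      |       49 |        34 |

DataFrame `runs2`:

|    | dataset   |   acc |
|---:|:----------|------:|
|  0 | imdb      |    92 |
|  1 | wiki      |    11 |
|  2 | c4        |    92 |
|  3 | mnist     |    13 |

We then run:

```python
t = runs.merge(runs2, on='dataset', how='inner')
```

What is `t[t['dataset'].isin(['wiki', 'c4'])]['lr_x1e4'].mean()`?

merge on 'dataset' (how='inner') → 8 rows:
  dataset  epochs  lr_x1e4  acc
0   mnist      61       40   13
1    wiki      34       90   11
2      c4      62       98   92
3    wiki      37       45   11
4      c4       3       43   92
5    imdb       2       15   92
6    imdb      60      100   92
7    imdb      49       34   92
filter rows where dataset in ['wiki', 'c4']:
  dataset  epochs  lr_x1e4  acc
1    wiki      34       90   11
2      c4      62       98   92
3    wiki      37       45   11
4      c4       3       43   92
Hence 69.0.

69.0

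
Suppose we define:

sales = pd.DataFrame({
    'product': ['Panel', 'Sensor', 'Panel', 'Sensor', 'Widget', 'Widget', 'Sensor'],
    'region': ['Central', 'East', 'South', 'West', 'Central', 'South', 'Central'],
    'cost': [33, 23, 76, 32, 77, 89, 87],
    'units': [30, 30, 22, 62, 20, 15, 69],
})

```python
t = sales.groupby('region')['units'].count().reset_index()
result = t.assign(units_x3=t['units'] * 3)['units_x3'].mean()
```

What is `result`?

group by region, count of units:
region
Central    3
East       1
South      2
West       1
Name: units, dtype: int64
reset_index():
    region  units
0  Central      3
1     East      1
2    South      2
3     West      1
add column units_x3 = t['units'] * 3:
    region  units  units_x3
0  Central      3         9
1     East      1         3
2    South      2         6
3     West      1         3
mean of column 'units_x3' → 5.25

5.25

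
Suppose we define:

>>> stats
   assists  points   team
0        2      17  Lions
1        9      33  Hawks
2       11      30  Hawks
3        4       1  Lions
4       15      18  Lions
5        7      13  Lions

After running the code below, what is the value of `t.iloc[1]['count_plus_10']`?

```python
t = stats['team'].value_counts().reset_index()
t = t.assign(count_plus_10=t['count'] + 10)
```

12

value_counts of team:
team
Lions    4
Hawks    2
Name: count, dtype: int64
reset_index():
    team  count
0  Lions      4
1  Hawks      2
add column count_plus_10 = t['count'] + 10:
    team  count  count_plus_10
0  Lions      4             14
1  Hawks      2             12
Reading off the value at position 1, column 'count_plus_10', we get 12.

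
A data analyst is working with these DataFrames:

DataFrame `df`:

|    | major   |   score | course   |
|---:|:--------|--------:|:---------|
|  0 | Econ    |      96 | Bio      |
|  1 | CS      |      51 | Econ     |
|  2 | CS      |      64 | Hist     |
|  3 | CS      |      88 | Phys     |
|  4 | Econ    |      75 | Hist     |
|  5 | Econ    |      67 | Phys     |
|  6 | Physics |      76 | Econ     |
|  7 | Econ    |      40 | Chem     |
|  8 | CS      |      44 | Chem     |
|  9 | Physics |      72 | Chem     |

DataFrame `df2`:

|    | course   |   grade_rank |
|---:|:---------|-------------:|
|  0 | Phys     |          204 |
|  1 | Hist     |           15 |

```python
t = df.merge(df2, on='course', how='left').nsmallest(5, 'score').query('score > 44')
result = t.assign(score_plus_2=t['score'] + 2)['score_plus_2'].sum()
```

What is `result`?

merge on 'course' (how='left') → 10 rows:
     major  score course  grade_rank
0     Econ     96    Bio         NaN
1       CS     51   Econ         NaN
2       CS     64   Hist        15.0
3       CS     88   Phys       204.0
4     Econ     75   Hist        15.0
5     Econ     67   Phys       204.0
6  Physics     76   Econ         NaN
7     Econ     40   Chem         NaN
8       CS     44   Chem         NaN
9  Physics     72   Chem         NaN
take 5 rows with smallest score:
  major  score course  grade_rank
7  Econ     40   Chem         NaN
8    CS     44   Chem         NaN
1    CS     51   Econ         NaN
2    CS     64   Hist        15.0
5  Econ     67   Phys       204.0
filter rows where score > 44:
  major  score course  grade_rank
1    CS     51   Econ         NaN
2    CS     64   Hist        15.0
5  Econ     67   Phys       204.0
add column score_plus_2 = t['score'] + 2:
  major  score course  grade_rank  score_plus_2
1    CS     51   Econ         NaN            53
2    CS     64   Hist        15.0            66
5  Econ     67   Phys       204.0            69
Reading off the sum of column 'score_plus_2', we get 188.

188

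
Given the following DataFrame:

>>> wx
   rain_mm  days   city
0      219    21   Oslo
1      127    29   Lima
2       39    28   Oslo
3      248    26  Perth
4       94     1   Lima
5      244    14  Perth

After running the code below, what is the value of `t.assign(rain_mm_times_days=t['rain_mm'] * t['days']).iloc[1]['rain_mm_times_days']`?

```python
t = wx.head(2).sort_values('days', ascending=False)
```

4599

take first 2 rows:
   rain_mm  days  city
0      219    21  Oslo
1      127    29  Lima
sort by days descending:
   rain_mm  days  city
1      127    29  Lima
0      219    21  Oslo
add column rain_mm_times_days = t['rain_mm'] * t['days']:
   rain_mm  days  city  rain_mm_times_days
1      127    29  Lima                3683
0      219    21  Oslo                4599
value at position 1, column 'rain_mm_times_days' → 4599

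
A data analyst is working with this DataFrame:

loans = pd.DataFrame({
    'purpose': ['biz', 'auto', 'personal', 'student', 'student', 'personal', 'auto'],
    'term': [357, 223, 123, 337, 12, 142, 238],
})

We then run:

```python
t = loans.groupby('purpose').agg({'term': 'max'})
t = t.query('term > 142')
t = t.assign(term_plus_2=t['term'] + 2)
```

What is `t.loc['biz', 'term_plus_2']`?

359

group by purpose, max of term:
          term
purpose       
auto       238
biz        357
personal   142
student    337
filter rows where term > 142:
         term
purpose      
auto      238
biz       357
student   337
add column term_plus_2 = t['term'] + 2:
         term  term_plus_2
purpose                   
auto      238          240
biz       357          359
student   337          339
Then the value at row 'biz', column 'term_plus_2': 359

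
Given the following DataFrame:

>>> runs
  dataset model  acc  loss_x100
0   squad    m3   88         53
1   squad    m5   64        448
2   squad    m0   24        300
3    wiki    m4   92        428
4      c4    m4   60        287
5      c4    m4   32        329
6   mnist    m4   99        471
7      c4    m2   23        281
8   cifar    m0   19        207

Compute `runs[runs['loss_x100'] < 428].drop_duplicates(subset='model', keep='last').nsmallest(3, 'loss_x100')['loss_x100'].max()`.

filter rows where loss_x100 < 428:
  dataset model  acc  loss_x100
0   squad    m3   88         53
2   squad    m0   24        300
4      c4    m4   60        287
5      c4    m4   32        329
7      c4    m2   23        281
8   cifar    m0   19        207
drop duplicate model (keep=last):
  dataset model  acc  loss_x100
0   squad    m3   88         53
5      c4    m4   32        329
7      c4    m2   23        281
8   cifar    m0   19        207
take 3 rows with smallest loss_x100:
  dataset model  acc  loss_x100
0   squad    m3   88         53
8   cifar    m0   19        207
7      c4    m2   23        281
max of column 'loss_x100' → 281

281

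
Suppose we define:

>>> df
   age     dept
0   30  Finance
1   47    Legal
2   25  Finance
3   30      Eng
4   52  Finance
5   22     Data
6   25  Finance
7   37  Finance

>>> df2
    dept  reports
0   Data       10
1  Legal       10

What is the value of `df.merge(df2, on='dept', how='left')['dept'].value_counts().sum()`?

8

merge on 'dept' (how='left') → 8 rows:
   age     dept  reports
0   30  Finance      NaN
1   47    Legal     10.0
2   25  Finance      NaN
3   30      Eng      NaN
4   52  Finance      NaN
5   22     Data     10.0
6   25  Finance      NaN
7   37  Finance      NaN
value_counts of dept:
dept
Finance    5
Legal      1
Eng        1
Data       1
Name: count, dtype: int64
Hence 8.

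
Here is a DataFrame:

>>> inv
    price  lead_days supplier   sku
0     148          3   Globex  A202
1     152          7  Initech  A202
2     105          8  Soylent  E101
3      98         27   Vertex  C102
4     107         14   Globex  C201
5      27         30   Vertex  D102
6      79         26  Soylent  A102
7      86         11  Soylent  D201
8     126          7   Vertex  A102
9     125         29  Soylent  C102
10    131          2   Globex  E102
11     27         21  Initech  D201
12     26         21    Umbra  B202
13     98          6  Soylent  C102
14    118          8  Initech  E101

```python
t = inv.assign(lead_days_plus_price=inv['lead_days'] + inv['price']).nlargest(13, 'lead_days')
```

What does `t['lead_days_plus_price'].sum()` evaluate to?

add column lead_days_plus_price = inv['lead_days'] + inv['price']:
    price  lead_days supplier   sku  lead_days_plus_price
0     148          3   Globex  A202                   151
1     152          7  Initech  A202                   159
2     105          8  Soylent  E101                   113
3      98         27   Vertex  C102                   125
4     107         14   Globex  C201                   121
5      27         30   Vertex  D102                    57
6      79         26  Soylent  A102                   105
7      86         11  Soylent  D201                    97
8     126          7   Vertex  A102                   133
9     125         29  Soylent  C102                   154
10    131          2   Globex  E102                   133
11     27         21  Initech  D201                    48
12     26         21    Umbra  B202                    47
13     98          6  Soylent  C102                   104
14    118          8  Initech  E101                   126
take 13 rows with largest lead_days:
    price  lead_days supplier   sku  lead_days_plus_price
5      27         30   Vertex  D102                    57
9     125         29  Soylent  C102                   154
3      98         27   Vertex  C102                   125
6      79         26  Soylent  A102                   105
11     27         21  Initech  D201                    48
12     26         21    Umbra  B202                    47
4     107         14   Globex  C201                   121
7      86         11  Soylent  D201                    97
2     105          8  Soylent  E101                   113
14    118          8  Initech  E101                   126
1     152          7  Initech  A202                   159
8     126          7   Vertex  A102                   133
13     98          6  Soylent  C102                   104
Hence 1389.

1389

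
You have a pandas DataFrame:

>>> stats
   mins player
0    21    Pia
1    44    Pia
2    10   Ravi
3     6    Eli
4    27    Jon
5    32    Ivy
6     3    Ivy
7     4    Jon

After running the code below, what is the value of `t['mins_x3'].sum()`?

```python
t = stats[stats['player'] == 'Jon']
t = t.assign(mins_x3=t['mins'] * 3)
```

filter rows where player == 'Jon':
   mins player
4    27    Jon
7     4    Jon
add column mins_x3 = t['mins'] * 3:
   mins player  mins_x3
4    27    Jon       81
7     4    Jon       12

93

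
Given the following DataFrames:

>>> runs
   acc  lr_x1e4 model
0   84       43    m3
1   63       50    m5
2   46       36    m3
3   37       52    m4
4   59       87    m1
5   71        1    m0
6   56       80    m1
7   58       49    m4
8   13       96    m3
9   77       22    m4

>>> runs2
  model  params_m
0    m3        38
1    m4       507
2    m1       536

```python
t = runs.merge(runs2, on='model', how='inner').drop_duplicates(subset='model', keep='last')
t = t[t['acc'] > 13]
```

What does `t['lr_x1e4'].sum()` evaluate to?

merge on 'model' (how='inner') → 8 rows:
   acc  lr_x1e4 model  params_m
0   84       43    m3        38
1   46       36    m3        38
2   37       52    m4       507
3   59       87    m1       536
4   56       80    m1       536
5   58       49    m4       507
6   13       96    m3        38
7   77       22    m4       507
drop duplicate model (keep=last):
   acc  lr_x1e4 model  params_m
4   56       80    m1       536
6   13       96    m3        38
7   77       22    m4       507
filter rows where acc > 13:
   acc  lr_x1e4 model  params_m
4   56       80    m1       536
7   77       22    m4       507
Hence 102.

102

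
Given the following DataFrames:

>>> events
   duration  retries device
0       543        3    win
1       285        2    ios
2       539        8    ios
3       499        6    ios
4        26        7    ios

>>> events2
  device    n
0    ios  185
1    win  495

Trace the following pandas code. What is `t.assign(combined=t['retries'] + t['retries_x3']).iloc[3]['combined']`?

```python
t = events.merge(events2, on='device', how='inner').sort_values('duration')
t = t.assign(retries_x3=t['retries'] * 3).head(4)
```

32

merge on 'device' (how='inner') → 5 rows:
   duration  retries device    n
0       543        3    win  495
1       285        2    ios  185
2       539        8    ios  185
3       499        6    ios  185
4        26        7    ios  185
sort by duration:
   duration  retries device    n
4        26        7    ios  185
1       285        2    ios  185
3       499        6    ios  185
2       539        8    ios  185
0       543        3    win  495
add column retries_x3 = t['retries'] * 3:
   duration  retries device    n  retries_x3
4        26        7    ios  185          21
1       285        2    ios  185           6
3       499        6    ios  185          18
2       539        8    ios  185          24
0       543        3    win  495           9
take first 4 rows:
   duration  retries device    n  retries_x3
4        26        7    ios  185          21
1       285        2    ios  185           6
3       499        6    ios  185          18
2       539        8    ios  185          24
add column combined = t['retries'] + t['retries_x3']:
   duration  retries device    n  retries_x3  combined
4        26        7    ios  185          21        28
1       285        2    ios  185           6         8
3       499        6    ios  185          18        24
2       539        8    ios  185          24        32
Hence 32.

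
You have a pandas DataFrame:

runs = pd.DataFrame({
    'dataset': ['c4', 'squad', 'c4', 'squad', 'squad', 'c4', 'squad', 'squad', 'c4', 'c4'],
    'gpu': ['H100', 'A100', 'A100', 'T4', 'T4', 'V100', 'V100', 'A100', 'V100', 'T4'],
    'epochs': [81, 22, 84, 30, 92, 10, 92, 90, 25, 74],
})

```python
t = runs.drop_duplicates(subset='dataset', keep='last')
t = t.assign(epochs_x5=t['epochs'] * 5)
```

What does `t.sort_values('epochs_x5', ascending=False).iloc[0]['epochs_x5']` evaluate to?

drop duplicate dataset (keep=last):
  dataset   gpu  epochs
7   squad  A100      90
9      c4    T4      74
add column epochs_x5 = t['epochs'] * 5:
  dataset   gpu  epochs  epochs_x5
7   squad  A100      90        450
9      c4    T4      74        370
sort by epochs_x5 descending:
  dataset   gpu  epochs  epochs_x5
7   squad  A100      90        450
9      c4    T4      74        370
So iloc[0]['epochs_x5'] = 450.

450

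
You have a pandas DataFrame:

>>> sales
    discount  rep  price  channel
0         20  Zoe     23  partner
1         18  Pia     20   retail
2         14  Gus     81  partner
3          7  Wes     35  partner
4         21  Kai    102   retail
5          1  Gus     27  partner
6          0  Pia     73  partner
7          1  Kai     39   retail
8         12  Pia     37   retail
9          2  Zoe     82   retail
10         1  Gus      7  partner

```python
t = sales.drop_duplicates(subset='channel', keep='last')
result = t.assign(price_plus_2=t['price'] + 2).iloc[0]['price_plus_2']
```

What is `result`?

84

drop duplicate channel (keep=last):
    discount  rep  price  channel
9          2  Zoe     82   retail
10         1  Gus      7  partner
add column price_plus_2 = t['price'] + 2:
    discount  rep  price  channel  price_plus_2
9          2  Zoe     82   retail            84
10         1  Gus      7  partner             9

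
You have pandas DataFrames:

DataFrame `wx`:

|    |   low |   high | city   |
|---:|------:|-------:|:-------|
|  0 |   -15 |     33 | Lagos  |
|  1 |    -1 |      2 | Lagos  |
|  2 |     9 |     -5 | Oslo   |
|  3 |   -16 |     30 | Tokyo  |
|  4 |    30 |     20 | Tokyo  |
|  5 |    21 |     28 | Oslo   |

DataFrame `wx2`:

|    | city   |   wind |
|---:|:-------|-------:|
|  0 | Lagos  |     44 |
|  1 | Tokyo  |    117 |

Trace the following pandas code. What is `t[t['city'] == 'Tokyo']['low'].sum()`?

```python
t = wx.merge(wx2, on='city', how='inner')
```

14

merge on 'city' (how='inner') → 4 rows:
   low  high   city  wind
0  -15    33  Lagos    44
1   -1     2  Lagos    44
2  -16    30  Tokyo   117
3   30    20  Tokyo   117
filter rows where city == 'Tokyo':
   low  high   city  wind
2  -16    30  Tokyo   117
3   30    20  Tokyo   117
Reading off the sum of column 'low', we get 14.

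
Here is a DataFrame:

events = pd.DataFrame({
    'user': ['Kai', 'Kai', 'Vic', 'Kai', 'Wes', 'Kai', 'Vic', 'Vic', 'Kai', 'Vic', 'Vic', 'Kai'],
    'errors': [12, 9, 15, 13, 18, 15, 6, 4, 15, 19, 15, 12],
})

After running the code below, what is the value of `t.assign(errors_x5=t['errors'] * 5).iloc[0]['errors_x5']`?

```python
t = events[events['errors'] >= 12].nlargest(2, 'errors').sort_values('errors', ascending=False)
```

95

filter rows where errors >= 12:
   user  errors
0   Kai      12
2   Vic      15
3   Kai      13
4   Wes      18
5   Kai      15
8   Kai      15
9   Vic      19
10  Vic      15
11  Kai      12
take 2 rows with largest errors:
  user  errors
9  Vic      19
4  Wes      18
sort by errors descending:
  user  errors
9  Vic      19
4  Wes      18
add column errors_x5 = t['errors'] * 5:
  user  errors  errors_x5
9  Vic      19         95
4  Wes      18         90
Finally, value at position 0, column 'errors_x5' = 95.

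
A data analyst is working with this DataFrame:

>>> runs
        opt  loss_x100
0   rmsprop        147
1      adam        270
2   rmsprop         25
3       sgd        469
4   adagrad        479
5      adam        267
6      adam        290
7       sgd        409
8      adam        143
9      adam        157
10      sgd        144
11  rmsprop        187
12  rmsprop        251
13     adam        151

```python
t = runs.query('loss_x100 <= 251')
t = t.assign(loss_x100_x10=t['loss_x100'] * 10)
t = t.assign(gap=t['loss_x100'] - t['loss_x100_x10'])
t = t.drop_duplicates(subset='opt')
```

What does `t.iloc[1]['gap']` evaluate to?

-1287

filter rows where loss_x100 <= 251:
        opt  loss_x100
0   rmsprop        147
2   rmsprop         25
8      adam        143
9      adam        157
10      sgd        144
11  rmsprop        187
12  rmsprop        251
13     adam        151
add column loss_x100_x10 = t['loss_x100'] * 10:
        opt  loss_x100  loss_x100_x10
0   rmsprop        147           1470
2   rmsprop         25            250
8      adam        143           1430
9      adam        157           1570
10      sgd        144           1440
11  rmsprop        187           1870
12  rmsprop        251           2510
13     adam        151           1510
add column gap = t['loss_x100'] - t['loss_x100_x10']:
        opt  loss_x100  loss_x100_x10   gap
0   rmsprop        147           1470 -1323
2   rmsprop         25            250  -225
8      adam        143           1430 -1287
9      adam        157           1570 -1413
10      sgd        144           1440 -1296
11  rmsprop        187           1870 -1683
12  rmsprop        251           2510 -2259
13     adam        151           1510 -1359
drop duplicate opt (keep=first):
        opt  loss_x100  loss_x100_x10   gap
0   rmsprop        147           1470 -1323
8      adam        143           1430 -1287
10      sgd        144           1440 -1296
The value at position 1, column 'gap' is -1287.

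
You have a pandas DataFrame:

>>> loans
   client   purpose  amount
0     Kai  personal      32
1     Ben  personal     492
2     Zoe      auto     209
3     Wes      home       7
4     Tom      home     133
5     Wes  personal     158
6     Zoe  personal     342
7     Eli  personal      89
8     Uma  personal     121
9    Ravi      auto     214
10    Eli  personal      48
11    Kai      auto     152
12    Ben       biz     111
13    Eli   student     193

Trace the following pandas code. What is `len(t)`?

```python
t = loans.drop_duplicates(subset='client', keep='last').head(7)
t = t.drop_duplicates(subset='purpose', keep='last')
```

drop duplicate client (keep=last):
   client   purpose  amount
4     Tom      home     133
5     Wes  personal     158
6     Zoe  personal     342
8     Uma  personal     121
9    Ravi      auto     214
11    Kai      auto     152
12    Ben       biz     111
13    Eli   student     193
take first 7 rows:
   client   purpose  amount
4     Tom      home     133
5     Wes  personal     158
6     Zoe  personal     342
8     Uma  personal     121
9    Ravi      auto     214
11    Kai      auto     152
12    Ben       biz     111
drop duplicate purpose (keep=last):
   client   purpose  amount
4     Tom      home     133
8     Uma  personal     121
11    Kai      auto     152
12    Ben       biz     111

4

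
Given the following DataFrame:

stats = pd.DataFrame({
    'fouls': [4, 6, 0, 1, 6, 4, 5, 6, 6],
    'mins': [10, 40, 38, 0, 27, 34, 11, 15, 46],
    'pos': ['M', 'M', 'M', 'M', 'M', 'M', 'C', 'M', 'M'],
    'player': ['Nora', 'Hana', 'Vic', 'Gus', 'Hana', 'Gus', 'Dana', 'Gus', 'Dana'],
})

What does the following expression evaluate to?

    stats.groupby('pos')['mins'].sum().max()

210

group by pos, sum of mins:
pos
C     11
M    210
Name: mins, dtype: int64
Hence 210.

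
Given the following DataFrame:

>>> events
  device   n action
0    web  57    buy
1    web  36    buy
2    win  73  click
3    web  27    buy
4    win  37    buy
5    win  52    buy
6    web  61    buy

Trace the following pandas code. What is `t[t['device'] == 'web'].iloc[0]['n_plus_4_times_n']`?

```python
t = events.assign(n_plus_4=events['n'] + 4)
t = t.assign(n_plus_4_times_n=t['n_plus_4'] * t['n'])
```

add column n_plus_4 = events['n'] + 4:
  device   n action  n_plus_4
0    web  57    buy        61
1    web  36    buy        40
2    win  73  click        77
3    web  27    buy        31
4    win  37    buy        41
5    win  52    buy        56
6    web  61    buy        65
add column n_plus_4_times_n = t['n_plus_4'] * t['n']:
  device   n action  n_plus_4  n_plus_4_times_n
0    web  57    buy        61              3477
1    web  36    buy        40              1440
2    win  73  click        77              5621
3    web  27    buy        31               837
4    win  37    buy        41              1517
5    win  52    buy        56              2912
6    web  61    buy        65              3965
filter rows where device == 'web':
  device   n action  n_plus_4  n_plus_4_times_n
0    web  57    buy        61              3477
1    web  36    buy        40              1440
3    web  27    buy        31               837
6    web  61    buy        65              3965

3477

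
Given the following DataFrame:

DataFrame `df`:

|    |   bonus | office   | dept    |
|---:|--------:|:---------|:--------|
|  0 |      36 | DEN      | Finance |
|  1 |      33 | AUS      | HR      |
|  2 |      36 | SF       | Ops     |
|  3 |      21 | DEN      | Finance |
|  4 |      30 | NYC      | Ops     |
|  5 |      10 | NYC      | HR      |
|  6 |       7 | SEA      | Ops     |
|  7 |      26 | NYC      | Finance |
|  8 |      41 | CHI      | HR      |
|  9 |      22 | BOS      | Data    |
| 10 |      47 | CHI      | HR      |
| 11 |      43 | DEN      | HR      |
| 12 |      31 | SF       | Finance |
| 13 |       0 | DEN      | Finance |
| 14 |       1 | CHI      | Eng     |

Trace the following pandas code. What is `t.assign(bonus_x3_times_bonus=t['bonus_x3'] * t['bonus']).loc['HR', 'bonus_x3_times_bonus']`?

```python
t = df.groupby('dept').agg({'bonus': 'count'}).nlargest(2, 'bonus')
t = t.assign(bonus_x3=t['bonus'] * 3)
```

group by dept, count of bonus:
         bonus
dept          
Data         1
Eng          1
Finance      5
HR           5
Ops          3
take 2 rows with largest bonus:
         bonus
dept          
Finance      5
HR           5
add column bonus_x3 = t['bonus'] * 3:
         bonus  bonus_x3
dept                    
Finance      5        15
HR           5        15
add column bonus_x3_times_bonus = t['bonus_x3'] * t['bonus']:
         bonus  bonus_x3  bonus_x3_times_bonus
dept                                          
Finance      5        15                    75
HR           5        15                    75
Finally, value at row 'HR', column 'bonus_x3_times_bonus' = 75.

75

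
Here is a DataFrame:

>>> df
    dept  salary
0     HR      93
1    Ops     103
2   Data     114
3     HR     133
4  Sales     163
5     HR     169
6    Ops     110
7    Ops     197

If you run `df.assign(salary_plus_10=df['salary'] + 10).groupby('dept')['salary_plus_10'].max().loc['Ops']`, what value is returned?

207

add column salary_plus_10 = df['salary'] + 10:
    dept  salary  salary_plus_10
0     HR      93             103
1    Ops     103             113
2   Data     114             124
3     HR     133             143
4  Sales     163             173
5     HR     169             179
6    Ops     110             120
7    Ops     197             207
group by dept, max of salary_plus_10:
dept
Data     124
HR       179
Ops      207
Sales    173
Name: salary_plus_10, dtype: int64
Reading off the value at index 'Ops', we get 207.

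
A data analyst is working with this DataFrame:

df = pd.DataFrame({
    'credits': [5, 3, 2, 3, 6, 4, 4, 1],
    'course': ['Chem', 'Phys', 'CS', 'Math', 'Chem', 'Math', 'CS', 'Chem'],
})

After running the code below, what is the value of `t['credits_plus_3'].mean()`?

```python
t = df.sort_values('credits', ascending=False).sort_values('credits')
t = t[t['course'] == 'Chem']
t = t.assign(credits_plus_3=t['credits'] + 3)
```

sort by credits descending:
   credits course
4        6   Chem
0        5   Chem
5        4   Math
6        4     CS
1        3   Phys
3        3   Math
2        2     CS
7        1   Chem
sort by credits:
   credits course
7        1   Chem
2        2     CS
1        3   Phys
3        3   Math
5        4   Math
6        4     CS
0        5   Chem
4        6   Chem
filter rows where course == 'Chem':
   credits course
7        1   Chem
0        5   Chem
4        6   Chem
add column credits_plus_3 = t['credits'] + 3:
   credits course  credits_plus_3
7        1   Chem               4
0        5   Chem               8
4        6   Chem               9

7.0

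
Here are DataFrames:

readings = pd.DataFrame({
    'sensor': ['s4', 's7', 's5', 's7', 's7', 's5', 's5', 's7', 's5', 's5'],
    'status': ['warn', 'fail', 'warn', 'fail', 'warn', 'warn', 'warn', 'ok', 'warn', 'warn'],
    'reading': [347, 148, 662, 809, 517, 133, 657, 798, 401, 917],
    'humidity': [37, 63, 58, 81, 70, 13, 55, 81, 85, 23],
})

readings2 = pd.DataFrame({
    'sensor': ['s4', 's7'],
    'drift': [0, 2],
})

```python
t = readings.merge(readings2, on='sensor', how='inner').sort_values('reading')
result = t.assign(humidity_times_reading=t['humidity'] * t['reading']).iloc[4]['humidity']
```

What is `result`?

merge on 'sensor' (how='inner') → 5 rows:
  sensor status  reading  humidity  drift
0     s4   warn      347        37      0
1     s7   fail      148        63      2
2     s7   fail      809        81      2
3     s7   warn      517        70      2
4     s7     ok      798        81      2
sort by reading:
  sensor status  reading  humidity  drift
1     s7   fail      148        63      2
0     s4   warn      347        37      0
3     s7   warn      517        70      2
4     s7     ok      798        81      2
2     s7   fail      809        81      2
add column humidity_times_reading = t['humidity'] * t['reading']:
  sensor status  reading  humidity  drift  humidity_times_reading
1     s7   fail      148        63      2                    9324
0     s4   warn      347        37      0                   12839
3     s7   warn      517        70      2                   36190
4     s7     ok      798        81      2                   64638
2     s7   fail      809        81      2                   65529
Taking the value at position 4, column 'humidity' gives 81.

81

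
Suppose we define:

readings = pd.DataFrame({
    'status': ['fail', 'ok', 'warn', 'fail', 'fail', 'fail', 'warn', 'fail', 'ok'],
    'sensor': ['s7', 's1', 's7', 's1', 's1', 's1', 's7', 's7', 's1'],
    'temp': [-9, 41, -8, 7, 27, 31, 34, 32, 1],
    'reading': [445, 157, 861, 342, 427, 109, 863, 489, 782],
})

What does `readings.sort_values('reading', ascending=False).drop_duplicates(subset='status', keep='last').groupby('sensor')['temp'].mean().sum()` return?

28.0

sort by reading descending:
  status sensor  temp  reading
6   warn     s7    34      863
2   warn     s7    -8      861
8     ok     s1     1      782
7   fail     s7    32      489
0   fail     s7    -9      445
4   fail     s1    27      427
3   fail     s1     7      342
1     ok     s1    41      157
5   fail     s1    31      109
drop duplicate status (keep=last):
  status sensor  temp  reading
2   warn     s7    -8      861
1     ok     s1    41      157
5   fail     s1    31      109
group by sensor, mean of temp:
sensor
s1    36.0
s7    -8.0
Name: temp, dtype: float64
Hence 28.0.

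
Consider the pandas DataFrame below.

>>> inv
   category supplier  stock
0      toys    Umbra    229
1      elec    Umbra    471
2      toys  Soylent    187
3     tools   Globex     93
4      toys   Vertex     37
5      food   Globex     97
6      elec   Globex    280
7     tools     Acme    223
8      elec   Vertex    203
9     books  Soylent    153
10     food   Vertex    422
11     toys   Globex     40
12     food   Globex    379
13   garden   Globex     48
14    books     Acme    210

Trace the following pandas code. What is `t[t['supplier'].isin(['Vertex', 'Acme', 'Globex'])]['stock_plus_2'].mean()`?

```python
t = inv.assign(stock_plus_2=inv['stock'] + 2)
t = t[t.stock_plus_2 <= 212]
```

add column stock_plus_2 = inv['stock'] + 2:
   category supplier  stock  stock_plus_2
0      toys    Umbra    229           231
1      elec    Umbra    471           473
2      toys  Soylent    187           189
3     tools   Globex     93            95
4      toys   Vertex     37            39
5      food   Globex     97            99
6      elec   Globex    280           282
7     tools     Acme    223           225
8      elec   Vertex    203           205
9     books  Soylent    153           155
10     food   Vertex    422           424
11     toys   Globex     40            42
12     food   Globex    379           381
13   garden   Globex     48            50
14    books     Acme    210           212
filter rows where stock_plus_2 <= 212:
   category supplier  stock  stock_plus_2
2      toys  Soylent    187           189
3     tools   Globex     93            95
4      toys   Vertex     37            39
5      food   Globex     97            99
8      elec   Vertex    203           205
9     books  Soylent    153           155
11     toys   Globex     40            42
13   garden   Globex     48            50
14    books     Acme    210           212
filter rows where supplier in ['Vertex', 'Acme', 'Globex']:
   category supplier  stock  stock_plus_2
3     tools   Globex     93            95
4      toys   Vertex     37            39
5      food   Globex     97            99
8      elec   Vertex    203           205
11     toys   Globex     40            42
13   garden   Globex     48            50
14    books     Acme    210           212
The mean of column 'stock_plus_2' is 106.0.

106.0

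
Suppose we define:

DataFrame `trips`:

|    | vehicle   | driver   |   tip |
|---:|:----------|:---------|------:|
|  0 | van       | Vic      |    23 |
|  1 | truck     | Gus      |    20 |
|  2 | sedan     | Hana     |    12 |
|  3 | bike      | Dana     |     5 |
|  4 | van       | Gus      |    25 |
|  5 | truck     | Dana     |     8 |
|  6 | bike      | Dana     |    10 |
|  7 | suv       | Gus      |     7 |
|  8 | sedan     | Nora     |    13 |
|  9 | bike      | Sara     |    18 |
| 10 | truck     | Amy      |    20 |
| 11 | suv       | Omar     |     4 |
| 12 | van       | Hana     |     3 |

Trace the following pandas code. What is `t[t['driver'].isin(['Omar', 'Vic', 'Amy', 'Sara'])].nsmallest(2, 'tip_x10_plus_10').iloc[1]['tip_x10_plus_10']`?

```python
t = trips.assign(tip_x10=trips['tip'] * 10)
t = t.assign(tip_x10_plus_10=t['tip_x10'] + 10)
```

add column tip_x10 = trips['tip'] * 10:
   vehicle driver  tip  tip_x10
0      van    Vic   23      230
1    truck    Gus   20      200
2    sedan   Hana   12      120
3     bike   Dana    5       50
4      van    Gus   25      250
5    truck   Dana    8       80
6     bike   Dana   10      100
7      suv    Gus    7       70
8    sedan   Nora   13      130
9     bike   Sara   18      180
10   truck    Amy   20      200
11     suv   Omar    4       40
12     van   Hana    3       30
add column tip_x10_plus_10 = t['tip_x10'] + 10:
   vehicle driver  tip  tip_x10  tip_x10_plus_10
0      van    Vic   23      230              240
1    truck    Gus   20      200              210
2    sedan   Hana   12      120              130
3     bike   Dana    5       50               60
4      van    Gus   25      250              260
5    truck   Dana    8       80               90
6     bike   Dana   10      100              110
7      suv    Gus    7       70               80
8    sedan   Nora   13      130              140
9     bike   Sara   18      180              190
10   truck    Amy   20      200              210
11     suv   Omar    4       40               50
12     van   Hana    3       30               40
filter rows where driver in ['Omar', 'Vic', 'Amy', 'Sara']:
   vehicle driver  tip  tip_x10  tip_x10_plus_10
0      van    Vic   23      230              240
9     bike   Sara   18      180              190
10   truck    Amy   20      200              210
11     suv   Omar    4       40               50
take 2 rows with smallest tip_x10_plus_10:
   vehicle driver  tip  tip_x10  tip_x10_plus_10
11     suv   Omar    4       40               50
9     bike   Sara   18      180              190

190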